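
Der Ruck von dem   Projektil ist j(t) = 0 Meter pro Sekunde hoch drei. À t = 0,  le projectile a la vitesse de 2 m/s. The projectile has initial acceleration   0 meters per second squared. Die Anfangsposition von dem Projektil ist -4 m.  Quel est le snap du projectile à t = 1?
Nous devons dériver notre équation du jerk j(t) = 0 1 fois. En dérivant le jerk, nous obtenons le snap: s(t) = 0. Nous avons le snap s(t) = 0. En substituant t = 1: s(1) = 0.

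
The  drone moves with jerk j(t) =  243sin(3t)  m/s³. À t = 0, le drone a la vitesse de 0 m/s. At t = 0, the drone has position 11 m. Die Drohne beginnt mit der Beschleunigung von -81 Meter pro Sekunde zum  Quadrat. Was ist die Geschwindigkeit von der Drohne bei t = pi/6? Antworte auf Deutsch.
Wir müssen unsere Gleichung für den Ruck j(t) = 243·sin(3·t) 2-mal integrieren. Mit ∫j(t)dt und Anwendung von a(0) = -81, finden wir a(t) = -81·cos(3·t). Durch Integration von der Beschleunigung und Verwendung der Anfangsbedingung v(0) = 0, erhalten wir v(t) = -27·sin(3·t). Wir haben die Geschwindigkeit v(t) = -27·sin(3·t). Durch Einsetzen von t = pi/6: v(pi/6) = -27.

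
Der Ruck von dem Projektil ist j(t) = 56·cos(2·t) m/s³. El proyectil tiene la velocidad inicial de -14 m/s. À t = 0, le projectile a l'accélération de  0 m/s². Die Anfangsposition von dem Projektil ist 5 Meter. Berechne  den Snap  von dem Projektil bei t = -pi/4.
Um dies zu lösen, müssen wir 1 Ableitung unserer Gleichung für den Ruck j(t) = 56·cos(2·t) nehmen. Durch Ableiten von dem Ruck erhalten wir den Snap: s(t) = -112·sin(2·t). Aus der Gleichung für den Snap s(t) = -112·sin(2·t), setzen wir t = -pi/4 ein und erhalten s = 112.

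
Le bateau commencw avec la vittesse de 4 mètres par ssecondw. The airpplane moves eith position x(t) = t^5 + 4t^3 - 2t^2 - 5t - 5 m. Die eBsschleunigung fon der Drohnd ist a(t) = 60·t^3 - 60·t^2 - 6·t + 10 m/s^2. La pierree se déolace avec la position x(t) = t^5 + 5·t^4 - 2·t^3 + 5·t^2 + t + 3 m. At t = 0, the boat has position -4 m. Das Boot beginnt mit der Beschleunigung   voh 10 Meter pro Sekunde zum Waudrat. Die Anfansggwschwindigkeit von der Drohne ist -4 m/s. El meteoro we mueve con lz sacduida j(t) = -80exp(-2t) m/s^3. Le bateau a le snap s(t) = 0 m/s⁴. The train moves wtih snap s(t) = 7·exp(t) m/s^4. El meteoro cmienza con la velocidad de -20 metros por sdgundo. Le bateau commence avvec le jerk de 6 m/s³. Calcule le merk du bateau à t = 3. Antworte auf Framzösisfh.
En partant du snap s(t) = 0, nous prenons 1 intégrale. En prenant ∫s(t)dt et en appliquant j(0) = 6, nous trouvons j(t) = 6. En utilisant j(t) = 6 et en substituant t = 3, nous trouvons j = 6.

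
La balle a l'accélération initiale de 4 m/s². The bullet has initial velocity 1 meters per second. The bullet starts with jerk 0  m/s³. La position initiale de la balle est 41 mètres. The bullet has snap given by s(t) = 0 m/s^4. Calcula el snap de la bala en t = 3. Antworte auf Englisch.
From the given snap equation s(t) = 0, we substitute t = 3 to get s = 0.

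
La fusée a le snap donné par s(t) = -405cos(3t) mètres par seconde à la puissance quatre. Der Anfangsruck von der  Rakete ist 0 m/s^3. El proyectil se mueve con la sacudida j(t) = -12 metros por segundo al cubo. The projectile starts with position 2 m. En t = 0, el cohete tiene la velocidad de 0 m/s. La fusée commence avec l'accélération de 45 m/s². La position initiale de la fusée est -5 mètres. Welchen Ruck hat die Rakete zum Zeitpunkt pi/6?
Ausgehend von dem Snap s(t) = -405·cos(3·t), nehmen wir 1 Integral. Durch Integration von dem Snap und Verwendung der Anfangsbedingung j(0) = 0, erhalten wir j(t) = -135·sin(3·t). Aus der Gleichung für den Ruck j(t) = -135·sin(3·t), setzen wir t = pi/6 ein und erhalten j = -135.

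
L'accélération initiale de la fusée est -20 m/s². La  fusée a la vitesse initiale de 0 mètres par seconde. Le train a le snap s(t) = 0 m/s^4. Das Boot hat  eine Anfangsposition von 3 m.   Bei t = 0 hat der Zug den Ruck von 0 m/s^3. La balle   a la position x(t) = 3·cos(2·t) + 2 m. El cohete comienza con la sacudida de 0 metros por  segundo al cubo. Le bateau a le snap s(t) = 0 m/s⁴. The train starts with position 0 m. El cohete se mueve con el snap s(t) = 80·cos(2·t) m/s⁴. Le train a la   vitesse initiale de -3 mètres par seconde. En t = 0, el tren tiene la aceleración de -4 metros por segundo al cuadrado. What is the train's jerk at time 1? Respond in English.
We need to integrate our snap equation s(t) = 0 1 time. Integrating snap and using the initial condition j(0) = 0, we get j(t) = 0. Using j(t) = 0 and substituting t = 1, we find j = 0.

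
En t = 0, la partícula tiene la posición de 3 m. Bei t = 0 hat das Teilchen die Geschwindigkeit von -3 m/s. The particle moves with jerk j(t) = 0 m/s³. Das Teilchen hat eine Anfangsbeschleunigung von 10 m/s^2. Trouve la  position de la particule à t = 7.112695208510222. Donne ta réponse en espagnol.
Partiendo de la sacudida j(t) = 0, tomamos 3 integrales. Integrando la sacudida y usando la condición inicial a(0) = 10, obtenemos a(t) = 10. Integrando la aceleración y usando la condición inicial v(0) = -3, obtenemos v(t) = 10·t - 3. La antiderivada de la velocidad, con x(0) = 3, da la posición: x(t) = 5·t^2 - 3·t + 3. Usando x(t) = 5·t^2 - 3·t + 3 y sustituyendo t = 7.112695208510222, encontramos x = 234.614080020291.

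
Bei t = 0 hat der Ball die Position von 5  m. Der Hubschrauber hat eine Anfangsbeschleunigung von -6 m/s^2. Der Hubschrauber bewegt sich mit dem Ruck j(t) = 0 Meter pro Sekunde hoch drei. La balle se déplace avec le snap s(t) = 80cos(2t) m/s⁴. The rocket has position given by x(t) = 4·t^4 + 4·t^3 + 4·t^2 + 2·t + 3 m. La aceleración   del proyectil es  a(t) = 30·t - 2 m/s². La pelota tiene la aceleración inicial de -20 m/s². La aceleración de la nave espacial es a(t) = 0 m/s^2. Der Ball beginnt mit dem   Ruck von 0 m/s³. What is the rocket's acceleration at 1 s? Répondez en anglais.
We must differentiate our position equation x(t) = 4·t^4 + 4·t^3 + 4·t^2 + 2·t + 3 2 times. The derivative of position gives velocity: v(t) = 16·t^3 + 12·t^2 + 8·t + 2. Taking d/dt of v(t), we find a(t) = 48·t^2 + 24·t + 8. From the given acceleration equation a(t) = 48·t^2 + 24·t + 8, we substitute t = 1 to get a = 80.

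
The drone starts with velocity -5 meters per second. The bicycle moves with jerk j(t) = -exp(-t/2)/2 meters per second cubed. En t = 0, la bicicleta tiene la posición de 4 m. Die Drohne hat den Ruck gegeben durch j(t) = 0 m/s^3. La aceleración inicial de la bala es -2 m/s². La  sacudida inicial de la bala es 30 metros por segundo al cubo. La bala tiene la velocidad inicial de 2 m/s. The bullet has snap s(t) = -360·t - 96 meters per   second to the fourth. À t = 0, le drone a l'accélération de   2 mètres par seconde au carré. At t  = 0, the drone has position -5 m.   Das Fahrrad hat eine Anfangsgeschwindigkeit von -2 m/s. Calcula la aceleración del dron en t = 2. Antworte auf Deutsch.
Ausgehend von dem Ruck j(t) = 0, nehmen wir 1 Integral. Durch Integration von dem Ruck und Verwendung der Anfangsbedingung a(0) = 2, erhalten wir a(t) = 2. Wir haben die Beschleunigung a(t) = 2. Durch Einsetzen von t = 2: a(2) = 2.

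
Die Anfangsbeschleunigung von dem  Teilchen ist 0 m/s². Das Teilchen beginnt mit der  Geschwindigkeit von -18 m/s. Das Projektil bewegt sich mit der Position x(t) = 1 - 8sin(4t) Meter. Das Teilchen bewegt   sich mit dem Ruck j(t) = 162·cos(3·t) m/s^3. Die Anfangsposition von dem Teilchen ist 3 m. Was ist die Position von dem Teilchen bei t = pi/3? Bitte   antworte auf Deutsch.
Wir müssen das Integral unserer Gleichung für den Ruck j(t) = 162·cos(3·t) 3-mal finden. Die Stammfunktion von dem Ruck, mit a(0) = 0, ergibt die Beschleunigung: a(t) = 54·sin(3·t). Das Integral von der Beschleunigung ist die Geschwindigkeit. Mit v(0) = -18 erhalten wir v(t) = -18·cos(3·t). Das Integral von der Geschwindigkeit ist die Position. Mit x(0) = 3 erhalten wir x(t) = 3 - 6·sin(3·t). Aus der Gleichung für die Position x(t) = 3 - 6·sin(3·t), setzen wir t = pi/3 ein und erhalten x = 3.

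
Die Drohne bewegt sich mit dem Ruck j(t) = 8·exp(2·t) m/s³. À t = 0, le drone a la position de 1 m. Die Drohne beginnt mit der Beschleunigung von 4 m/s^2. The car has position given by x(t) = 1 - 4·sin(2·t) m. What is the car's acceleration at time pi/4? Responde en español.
Para resolver esto, necesitamos tomar 2 derivadas de nuestra ecuación de la posición x(t) = 1 - 4·sin(2·t). Tomando d/dt de x(t), encontramos v(t) = -8·cos(2·t). Derivando la velocidad, obtenemos la aceleración: a(t) = 16·sin(2·t). Usando a(t) = 16·sin(2·t) y sustituyendo t = pi/4, encontramos a = 16.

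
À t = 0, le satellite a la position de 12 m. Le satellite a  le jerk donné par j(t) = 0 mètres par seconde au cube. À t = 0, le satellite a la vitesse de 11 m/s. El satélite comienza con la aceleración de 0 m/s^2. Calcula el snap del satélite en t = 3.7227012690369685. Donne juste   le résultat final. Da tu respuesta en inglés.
s(3.7227012690369685) = 0.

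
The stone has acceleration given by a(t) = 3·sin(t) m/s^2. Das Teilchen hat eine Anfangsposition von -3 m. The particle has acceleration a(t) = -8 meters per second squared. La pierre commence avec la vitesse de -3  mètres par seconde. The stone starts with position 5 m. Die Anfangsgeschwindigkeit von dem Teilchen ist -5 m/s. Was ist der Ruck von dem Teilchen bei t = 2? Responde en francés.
En partant de l'accélération a(t) = -8, nous prenons 1 dérivée. En prenant d/dt de a(t), nous trouvons j(t) = 0. En utilisant j(t) = 0 et en substituant t = 2, nous trouvons j = 0.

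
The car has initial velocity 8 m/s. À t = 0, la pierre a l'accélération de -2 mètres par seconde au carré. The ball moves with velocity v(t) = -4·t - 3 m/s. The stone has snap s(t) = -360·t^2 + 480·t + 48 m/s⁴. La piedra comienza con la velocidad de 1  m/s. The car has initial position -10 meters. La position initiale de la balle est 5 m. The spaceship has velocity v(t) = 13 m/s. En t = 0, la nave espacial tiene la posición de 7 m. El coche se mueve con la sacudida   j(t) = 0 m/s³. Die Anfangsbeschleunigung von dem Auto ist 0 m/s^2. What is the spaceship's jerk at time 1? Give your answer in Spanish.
Debemos derivar nuestra ecuación de la velocidad v(t) = 13 2 veces. Tomando d/dt de v(t), encontramos a(t) = 0. La derivada de la aceleración da la sacudida: j(t) = 0. De la ecuación de la sacudida j(t) = 0, sustituimos t = 1 para obtener j = 0.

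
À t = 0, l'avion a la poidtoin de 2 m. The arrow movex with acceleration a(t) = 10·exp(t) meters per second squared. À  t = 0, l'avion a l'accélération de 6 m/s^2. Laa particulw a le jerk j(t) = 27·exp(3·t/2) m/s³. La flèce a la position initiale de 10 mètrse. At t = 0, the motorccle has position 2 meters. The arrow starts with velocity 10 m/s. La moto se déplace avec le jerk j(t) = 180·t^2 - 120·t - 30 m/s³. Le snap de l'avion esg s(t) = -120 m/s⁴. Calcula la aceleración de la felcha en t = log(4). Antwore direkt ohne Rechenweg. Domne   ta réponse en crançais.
a(log(4)) = 40.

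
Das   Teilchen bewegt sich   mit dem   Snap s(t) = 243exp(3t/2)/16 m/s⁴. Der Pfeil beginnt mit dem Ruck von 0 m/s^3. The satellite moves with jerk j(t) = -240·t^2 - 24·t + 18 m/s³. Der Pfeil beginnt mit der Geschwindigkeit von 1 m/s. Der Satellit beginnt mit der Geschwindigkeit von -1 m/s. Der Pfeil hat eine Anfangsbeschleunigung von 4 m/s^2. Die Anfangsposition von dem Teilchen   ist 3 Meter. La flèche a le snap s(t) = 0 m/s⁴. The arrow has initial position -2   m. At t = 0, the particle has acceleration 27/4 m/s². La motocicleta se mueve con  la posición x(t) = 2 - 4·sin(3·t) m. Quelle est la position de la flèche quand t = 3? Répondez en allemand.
Wir müssen die Stammfunktion unserer Gleichung für den Snap s(t) = 0 4-mal finden. Durch Integration von dem Snap und Verwendung der Anfangsbedingung j(0) = 0, erhalten wir j(t) = 0. Die Stammfunktion von dem Ruck, mit a(0) = 4, ergibt die Beschleunigung: a(t) = 4. Die Stammfunktion von der Beschleunigung ist die Geschwindigkeit. Mit v(0) = 1 erhalten wir v(t) = 4·t + 1. Mit ∫v(t)dt und Anwendung von x(0) = -2, finden wir x(t) = 2·t^2 + t - 2. Mit x(t) = 2·t^2 + t - 2 und Einsetzen von t = 3, finden wir x = 19.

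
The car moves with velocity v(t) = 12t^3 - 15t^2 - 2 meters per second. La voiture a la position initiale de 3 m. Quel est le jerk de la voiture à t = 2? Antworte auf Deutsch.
Um dies zu lösen, müssen wir 2 Ableitungen unserer Gleichung für die Geschwindigkeit v(t) = 12·t^3 - 15·t^2 - 2 nehmen. Durch Ableiten von der Geschwindigkeit erhalten wir die Beschleunigung: a(t) = 36·t^2 - 30·t. Mit d/dt von a(t) finden wir j(t) = 72·t - 30. Aus der Gleichung für den Ruck j(t) = 72·t - 30, setzen wir t = 2 ein und erhalten j = 114.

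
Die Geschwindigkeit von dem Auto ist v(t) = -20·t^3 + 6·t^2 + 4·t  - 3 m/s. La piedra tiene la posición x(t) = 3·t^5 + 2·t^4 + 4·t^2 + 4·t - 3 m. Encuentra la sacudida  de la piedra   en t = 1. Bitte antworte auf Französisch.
Pour résoudre ceci, nous devons prendre 3 dérivées de notre équation de la position x(t) = 3·t^5 + 2·t^4 + 4·t^2 + 4·t - 3. En prenant d/dt de x(t), nous trouvons v(t) = 15·t^4 + 8·t^3 + 8·t + 4. La dérivée de la vitesse donne l'accélération: a(t) = 60·t^3 + 24·t^2 + 8. En prenant d/dt de a(t), nous trouvons j(t) = 180·t^2 + 48·t. Nous avons le jerk j(t) = 180·t^2 + 48·t. En substituant t = 1: j(1) = 228.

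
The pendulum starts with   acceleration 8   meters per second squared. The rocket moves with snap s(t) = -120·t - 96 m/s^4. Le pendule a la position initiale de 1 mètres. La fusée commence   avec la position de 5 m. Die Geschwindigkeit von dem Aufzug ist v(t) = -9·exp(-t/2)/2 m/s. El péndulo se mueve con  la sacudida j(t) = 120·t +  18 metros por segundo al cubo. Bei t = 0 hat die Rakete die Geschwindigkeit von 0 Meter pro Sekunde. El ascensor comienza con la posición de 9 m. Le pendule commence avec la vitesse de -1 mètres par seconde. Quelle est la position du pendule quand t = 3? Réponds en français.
Nous devons intégrer notre équation du jerk j(t) = 120·t + 18 3 fois. L'intégrale du jerk, avec a(0) = 8, donne l'accélération: a(t) = 60·t^2 + 18·t + 8. La primitive de l'accélération est la vitesse. En utilisant v(0) = -1, nous obtenons v(t) = 20·t^3 + 9·t^2 + 8·t - 1. En intégrant la vitesse et en utilisant la condition initiale x(0) = 1, nous obtenons x(t) = 5·t^4 + 3·t^3 + 4·t^2 - t + 1. En utilisant x(t) = 5·t^4 + 3·t^3 + 4·t^2 - t + 1 et en substituant t = 3, nous trouvons x = 520.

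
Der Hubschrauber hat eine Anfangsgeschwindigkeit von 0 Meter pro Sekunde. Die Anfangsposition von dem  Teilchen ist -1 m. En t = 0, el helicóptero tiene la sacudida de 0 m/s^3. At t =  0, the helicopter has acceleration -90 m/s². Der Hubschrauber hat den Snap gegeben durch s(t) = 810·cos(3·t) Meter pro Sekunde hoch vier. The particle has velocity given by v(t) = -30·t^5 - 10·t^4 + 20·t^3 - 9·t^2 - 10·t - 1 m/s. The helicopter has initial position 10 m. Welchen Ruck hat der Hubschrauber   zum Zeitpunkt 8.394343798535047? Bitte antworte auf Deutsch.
Wir müssen die Stammfunktion unserer Gleichung für den Snap s(t) = 810·cos(3·t) 1-mal finden. Durch Integration von dem Snap und Verwendung der Anfangsbedingung j(0) = 0, erhalten wir j(t) = 270·sin(3·t). Wir haben den Ruck j(t) = 270·sin(3·t). Durch Einsetzen von t = 8.394343798535047: j(8.394343798535047) = 13.5726222824045.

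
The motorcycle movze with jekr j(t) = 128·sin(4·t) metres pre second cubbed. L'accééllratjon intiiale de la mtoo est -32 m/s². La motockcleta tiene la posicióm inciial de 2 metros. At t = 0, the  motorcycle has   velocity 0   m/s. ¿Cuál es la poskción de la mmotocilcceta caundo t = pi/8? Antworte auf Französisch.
Pour résoudre ceci, nous devons prendre 3 primitives de notre équation du jerk j(t) = 128·sin(4·t). En prenant ∫j(t)dt et en appliquant a(0) = -32, nous trouvons a(t) = -32·cos(4·t). La primitive de l'accélération est la vitesse. En utilisant v(0) = 0, nous obtenons v(t) = -8·sin(4·t). En prenant ∫v(t)dt et en appliquant x(0) = 2, nous trouvons x(t) = 2·cos(4·t). En utilisant x(t) = 2·cos(4·t) et en substituant t = pi/8, nous trouvons x = 0.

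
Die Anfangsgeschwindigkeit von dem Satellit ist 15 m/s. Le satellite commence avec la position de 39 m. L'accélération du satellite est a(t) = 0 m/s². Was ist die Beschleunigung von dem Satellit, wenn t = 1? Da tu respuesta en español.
Tenemos la aceleración a(t) = 0. Sustituyendo t = 1: a(1) = 0.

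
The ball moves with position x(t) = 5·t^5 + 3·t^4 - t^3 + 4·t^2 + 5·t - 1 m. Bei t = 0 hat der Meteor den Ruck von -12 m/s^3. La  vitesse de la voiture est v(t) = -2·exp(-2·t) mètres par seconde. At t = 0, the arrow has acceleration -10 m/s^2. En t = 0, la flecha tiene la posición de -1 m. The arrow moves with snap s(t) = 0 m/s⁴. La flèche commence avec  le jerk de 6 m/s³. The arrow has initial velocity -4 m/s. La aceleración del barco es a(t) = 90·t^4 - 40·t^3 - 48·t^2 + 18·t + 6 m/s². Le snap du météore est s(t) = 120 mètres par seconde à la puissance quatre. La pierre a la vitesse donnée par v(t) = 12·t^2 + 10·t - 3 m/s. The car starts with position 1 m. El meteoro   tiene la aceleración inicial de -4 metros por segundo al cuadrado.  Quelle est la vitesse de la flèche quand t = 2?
En partant du snap s(t) = 0, nous prenons 3 primitives. En intégrant le snap et en utilisant la condition initiale j(0) = 6, nous obtenons j(t) = 6. L'intégrale du jerk est l'accélération. En utilisant a(0) = -10, nous obtenons a(t) = 6·t - 10. L'intégrale de l'accélération est la vitesse. En utilisant v(0) = -4, nous obtenons v(t) = 3·t^2 - 10·t - 4. De l'équation de la vitesse v(t) = 3·t^2 - 10·t - 4, nous substituons t = 2 pour obtenir v = -12.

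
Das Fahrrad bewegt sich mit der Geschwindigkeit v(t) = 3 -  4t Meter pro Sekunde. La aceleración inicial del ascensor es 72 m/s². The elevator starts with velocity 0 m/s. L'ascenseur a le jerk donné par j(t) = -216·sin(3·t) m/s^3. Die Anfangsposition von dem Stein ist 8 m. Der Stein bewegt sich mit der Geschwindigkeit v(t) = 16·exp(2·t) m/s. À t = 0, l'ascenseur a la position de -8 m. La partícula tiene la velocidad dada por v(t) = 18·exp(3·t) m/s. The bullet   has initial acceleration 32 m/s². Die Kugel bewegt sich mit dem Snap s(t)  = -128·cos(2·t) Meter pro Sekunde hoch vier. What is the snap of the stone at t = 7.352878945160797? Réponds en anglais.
Starting from velocity v(t) = 16·exp(2·t), we take 3 derivatives. Taking d/dt of v(t), we find a(t) = 32·exp(2·t). Differentiating acceleration, we get jerk: j(t) = 64·exp(2·t). Taking d/dt of j(t), we find s(t) = 128·exp(2·t). Using s(t) = 128·exp(2·t) and substituting t = 7.352878945160797, we find s = 311773697.553344.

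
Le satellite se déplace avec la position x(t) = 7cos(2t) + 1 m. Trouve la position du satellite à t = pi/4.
De l'équation de la position x(t) = 7·cos(2·t) + 1, nous substituons t = pi/4 pour obtenir x = 1.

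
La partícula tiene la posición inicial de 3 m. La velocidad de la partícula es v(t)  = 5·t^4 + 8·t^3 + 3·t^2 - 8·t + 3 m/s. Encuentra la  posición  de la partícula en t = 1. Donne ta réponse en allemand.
Um dies zu lösen, müssen wir 1 Integral unserer Gleichung für die Geschwindigkeit v(t) = 5·t^4 + 8·t^3 + 3·t^2 - 8·t + 3 finden. Das Integral von der Geschwindigkeit ist die Position. Mit x(0) = 3 erhalten wir x(t) = t^5 + 2·t^4 + t^3 - 4·t^2 + 3·t + 3. Mit x(t) = t^5 + 2·t^4 + t^3 - 4·t^2 + 3·t + 3 und Einsetzen von t = 1, finden wir x = 6.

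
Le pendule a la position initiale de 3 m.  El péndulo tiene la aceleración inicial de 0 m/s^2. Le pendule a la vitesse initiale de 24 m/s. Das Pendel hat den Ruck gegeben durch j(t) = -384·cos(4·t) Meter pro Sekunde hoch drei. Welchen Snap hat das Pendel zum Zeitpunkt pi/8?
Wir müssen unsere Gleichung für den Ruck j(t) = -384·cos(4·t) 1-mal ableiten. Mit d/dt von j(t) finden wir s(t) = 1536·sin(4·t). Wir haben den Snap s(t) = 1536·sin(4·t). Durch Einsetzen von t = pi/8: s(pi/8) = 1536.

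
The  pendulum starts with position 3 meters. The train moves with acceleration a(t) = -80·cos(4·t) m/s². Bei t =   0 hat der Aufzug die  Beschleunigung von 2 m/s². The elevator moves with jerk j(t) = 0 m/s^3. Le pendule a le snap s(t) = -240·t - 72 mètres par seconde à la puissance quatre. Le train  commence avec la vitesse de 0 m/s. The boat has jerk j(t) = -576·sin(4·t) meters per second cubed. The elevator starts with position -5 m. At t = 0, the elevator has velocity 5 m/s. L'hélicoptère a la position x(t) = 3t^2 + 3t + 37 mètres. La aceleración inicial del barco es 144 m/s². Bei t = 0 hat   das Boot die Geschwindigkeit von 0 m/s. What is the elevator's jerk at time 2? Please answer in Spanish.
Usando j(t) = 0 y sustituyendo t = 2, encontramos j = 0.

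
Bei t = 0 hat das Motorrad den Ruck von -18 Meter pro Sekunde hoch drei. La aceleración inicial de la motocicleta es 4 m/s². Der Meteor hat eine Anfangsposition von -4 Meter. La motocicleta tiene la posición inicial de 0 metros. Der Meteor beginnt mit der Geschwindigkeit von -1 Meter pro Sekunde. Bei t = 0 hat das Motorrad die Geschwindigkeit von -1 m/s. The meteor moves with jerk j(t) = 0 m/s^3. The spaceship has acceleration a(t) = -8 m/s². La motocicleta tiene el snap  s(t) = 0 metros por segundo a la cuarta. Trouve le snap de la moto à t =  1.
Nous avons le snap s(t) = 0. En substituant t = 1: s(1) = 0.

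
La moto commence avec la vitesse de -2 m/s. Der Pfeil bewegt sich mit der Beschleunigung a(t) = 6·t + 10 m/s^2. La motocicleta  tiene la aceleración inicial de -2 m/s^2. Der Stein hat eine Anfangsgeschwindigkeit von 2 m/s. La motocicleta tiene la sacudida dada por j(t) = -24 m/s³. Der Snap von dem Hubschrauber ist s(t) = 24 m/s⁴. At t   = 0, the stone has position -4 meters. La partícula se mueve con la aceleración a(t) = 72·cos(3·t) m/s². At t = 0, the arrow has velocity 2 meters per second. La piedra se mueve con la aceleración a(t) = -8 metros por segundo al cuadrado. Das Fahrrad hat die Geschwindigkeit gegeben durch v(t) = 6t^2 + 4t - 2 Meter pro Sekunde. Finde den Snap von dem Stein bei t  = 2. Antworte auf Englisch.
Starting from acceleration a(t) = -8, we take 2 derivatives. Differentiating acceleration, we get jerk: j(t) = 0. Differentiating jerk, we get snap: s(t) = 0. We have snap s(t) = 0. Substituting t = 2: s(2) = 0.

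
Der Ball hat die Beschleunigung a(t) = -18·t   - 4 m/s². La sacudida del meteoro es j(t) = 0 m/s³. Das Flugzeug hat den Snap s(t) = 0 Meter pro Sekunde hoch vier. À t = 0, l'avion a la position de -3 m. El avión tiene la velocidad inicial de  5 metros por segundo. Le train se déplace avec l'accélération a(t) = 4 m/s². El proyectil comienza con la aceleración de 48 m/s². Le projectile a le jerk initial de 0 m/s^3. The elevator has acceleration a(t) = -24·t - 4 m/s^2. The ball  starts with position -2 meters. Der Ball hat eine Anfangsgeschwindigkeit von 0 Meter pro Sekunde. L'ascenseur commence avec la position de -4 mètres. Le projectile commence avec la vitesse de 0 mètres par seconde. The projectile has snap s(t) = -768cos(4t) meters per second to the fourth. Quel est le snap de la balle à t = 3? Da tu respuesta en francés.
En partant de l'accélération a(t) = -18·t - 4, nous prenons 2 dérivées. La dérivée de l'accélération donne le jerk: j(t) = -18. La dérivée du jerk donne le snap: s(t) = 0. En utilisant s(t) = 0 et en substituant t = 3, nous trouvons s = 0.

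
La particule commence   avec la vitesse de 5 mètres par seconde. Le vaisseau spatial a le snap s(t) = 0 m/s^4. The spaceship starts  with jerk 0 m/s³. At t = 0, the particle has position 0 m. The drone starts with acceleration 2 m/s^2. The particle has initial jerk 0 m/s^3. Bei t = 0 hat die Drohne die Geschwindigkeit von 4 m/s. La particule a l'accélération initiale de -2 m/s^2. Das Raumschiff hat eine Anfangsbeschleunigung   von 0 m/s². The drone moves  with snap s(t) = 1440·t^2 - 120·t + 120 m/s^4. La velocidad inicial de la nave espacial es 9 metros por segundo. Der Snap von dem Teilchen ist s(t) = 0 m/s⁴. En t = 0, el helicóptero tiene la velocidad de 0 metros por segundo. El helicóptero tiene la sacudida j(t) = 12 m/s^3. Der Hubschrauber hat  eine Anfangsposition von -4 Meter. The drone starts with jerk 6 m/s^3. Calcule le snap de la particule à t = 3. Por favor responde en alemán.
Aus der Gleichung für den Snap s(t) = 0, setzen wir t = 3 ein und erhalten s = 0.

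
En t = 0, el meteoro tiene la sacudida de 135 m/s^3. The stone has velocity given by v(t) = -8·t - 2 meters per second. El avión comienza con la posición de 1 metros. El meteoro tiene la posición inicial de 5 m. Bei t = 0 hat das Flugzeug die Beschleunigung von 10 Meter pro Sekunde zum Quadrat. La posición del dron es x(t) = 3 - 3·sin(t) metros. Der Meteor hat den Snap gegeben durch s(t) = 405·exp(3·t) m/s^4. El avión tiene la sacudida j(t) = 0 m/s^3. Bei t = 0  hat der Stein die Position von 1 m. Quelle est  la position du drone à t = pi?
De l'équation de la position x(t) = 3 - 3·sin(t), nous substituons t = pi pour obtenir x = 3.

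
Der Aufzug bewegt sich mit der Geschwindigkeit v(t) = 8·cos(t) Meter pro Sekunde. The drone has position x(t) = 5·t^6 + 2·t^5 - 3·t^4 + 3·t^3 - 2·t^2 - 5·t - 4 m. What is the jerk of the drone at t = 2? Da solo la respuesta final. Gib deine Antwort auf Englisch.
At t = 2, j = 5154.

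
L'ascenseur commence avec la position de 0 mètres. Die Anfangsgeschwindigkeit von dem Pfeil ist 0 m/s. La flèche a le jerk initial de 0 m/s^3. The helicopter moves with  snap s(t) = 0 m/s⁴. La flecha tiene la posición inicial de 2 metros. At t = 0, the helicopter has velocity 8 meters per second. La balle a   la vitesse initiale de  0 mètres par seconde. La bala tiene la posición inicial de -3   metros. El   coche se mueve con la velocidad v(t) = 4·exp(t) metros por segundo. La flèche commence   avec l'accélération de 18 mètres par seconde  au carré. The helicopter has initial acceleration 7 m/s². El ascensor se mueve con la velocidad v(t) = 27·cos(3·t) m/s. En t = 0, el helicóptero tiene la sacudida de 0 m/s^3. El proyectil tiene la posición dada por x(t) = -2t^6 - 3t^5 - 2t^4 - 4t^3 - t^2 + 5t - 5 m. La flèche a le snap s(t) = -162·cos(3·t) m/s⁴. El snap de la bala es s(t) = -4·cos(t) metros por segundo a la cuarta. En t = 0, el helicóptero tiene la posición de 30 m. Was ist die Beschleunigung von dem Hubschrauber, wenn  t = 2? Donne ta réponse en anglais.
We need to integrate our snap equation s(t) = 0 2 times. Integrating snap and using the initial condition j(0) = 0, we get j(t) = 0. The antiderivative of jerk is acceleration. Using a(0) = 7, we get a(t) = 7. We have acceleration a(t) = 7. Substituting t = 2: a(2) = 7.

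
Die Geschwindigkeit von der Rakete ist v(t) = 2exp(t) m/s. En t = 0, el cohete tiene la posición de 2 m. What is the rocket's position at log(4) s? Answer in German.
Um dies zu lösen, müssen wir 1 Integral unserer Gleichung für die Geschwindigkeit v(t) = 2·exp(t) finden. Die Stammfunktion von der Geschwindigkeit, mit x(0) = 2, ergibt die Position: x(t) = 2·exp(t). Aus der Gleichung für die Position x(t) = 2·exp(t), setzen wir t = log(4) ein und erhalten x = 8.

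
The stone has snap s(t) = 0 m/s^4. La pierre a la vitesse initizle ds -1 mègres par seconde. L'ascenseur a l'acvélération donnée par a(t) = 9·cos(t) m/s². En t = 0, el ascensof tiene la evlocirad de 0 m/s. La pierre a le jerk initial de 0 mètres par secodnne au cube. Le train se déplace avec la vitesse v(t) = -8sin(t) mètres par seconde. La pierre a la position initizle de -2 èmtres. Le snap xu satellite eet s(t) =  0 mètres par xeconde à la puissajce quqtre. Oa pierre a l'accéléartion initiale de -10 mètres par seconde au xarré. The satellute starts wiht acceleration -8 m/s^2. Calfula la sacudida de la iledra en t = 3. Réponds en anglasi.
We need to integrate our snap equation s(t) = 0 1 time. Taking ∫s(t)dt and applying j(0) = 0, we find j(t) = 0. From the given jerk equation j(t) = 0, we substitute t = 3 to get j = 0.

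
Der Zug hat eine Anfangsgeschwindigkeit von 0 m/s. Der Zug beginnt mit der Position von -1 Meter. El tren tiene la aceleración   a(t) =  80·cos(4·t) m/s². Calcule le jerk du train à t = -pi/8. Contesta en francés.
Nous devons dériver notre équation de l'accélération a(t) = 80·cos(4·t) 1 fois. La dérivée de l'accélération donne le jerk: j(t) = -320·sin(4·t). De l'équation du jerk j(t) = -320·sin(4·t), nous substituons t = -pi/8 pour obtenir j = 320.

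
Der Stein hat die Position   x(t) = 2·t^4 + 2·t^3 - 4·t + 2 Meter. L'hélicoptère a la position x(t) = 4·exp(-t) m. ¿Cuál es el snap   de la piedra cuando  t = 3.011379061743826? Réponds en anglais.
Starting from position x(t) = 2·t^4 + 2·t^3 - 4·t + 2, we take 4 derivatives. Taking d/dt of x(t), we find v(t) = 8·t^3 + 6·t^2 - 4. The derivative of velocity gives acceleration: a(t) = 24·t^2 + 12·t. Taking d/dt of a(t), we find j(t) = 48·t + 12. Taking d/dt of j(t), we find s(t) = 48. Using s(t) = 48 and substituting t = 3.011379061743826, we find s = 48.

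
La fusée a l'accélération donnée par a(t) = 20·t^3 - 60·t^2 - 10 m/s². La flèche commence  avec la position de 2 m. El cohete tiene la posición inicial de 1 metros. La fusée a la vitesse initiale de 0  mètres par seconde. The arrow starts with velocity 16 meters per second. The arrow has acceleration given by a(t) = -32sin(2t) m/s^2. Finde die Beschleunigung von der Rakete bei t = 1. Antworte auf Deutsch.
Aus der Gleichung für die Beschleunigung a(t) = 20·t^3 - 60·t^2 - 10, setzen wir t = 1 ein und erhalten a = -50.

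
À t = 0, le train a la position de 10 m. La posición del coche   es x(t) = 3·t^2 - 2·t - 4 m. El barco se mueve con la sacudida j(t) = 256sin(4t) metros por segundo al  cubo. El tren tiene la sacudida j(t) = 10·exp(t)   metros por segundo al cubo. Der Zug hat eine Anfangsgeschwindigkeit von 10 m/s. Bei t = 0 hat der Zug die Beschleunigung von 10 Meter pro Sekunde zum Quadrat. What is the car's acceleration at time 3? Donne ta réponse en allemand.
Um dies zu lösen, müssen wir 2 Ableitungen unserer Gleichung für die Position x(t) = 3·t^2 - 2·t - 4 nehmen. Durch Ableiten von der Position erhalten wir die Geschwindigkeit: v(t) = 6·t - 2. Durch Ableiten von der Geschwindigkeit erhalten wir die Beschleunigung: a(t) = 6. Mit a(t) = 6 und Einsetzen von t = 3, finden wir a = 6.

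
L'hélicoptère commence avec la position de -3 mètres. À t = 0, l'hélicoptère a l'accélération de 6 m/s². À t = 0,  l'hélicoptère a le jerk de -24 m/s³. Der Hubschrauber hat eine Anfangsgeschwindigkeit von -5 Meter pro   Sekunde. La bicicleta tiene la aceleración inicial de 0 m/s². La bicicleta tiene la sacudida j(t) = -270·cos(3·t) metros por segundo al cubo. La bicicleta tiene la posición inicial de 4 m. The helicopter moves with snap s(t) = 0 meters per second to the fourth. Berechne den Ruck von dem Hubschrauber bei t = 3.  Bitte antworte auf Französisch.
Pour résoudre ceci, nous devons prendre 1 intégrale de notre équation du snap s(t) = 0. En prenant ∫s(t)dt et en appliquant j(0) = -24, nous trouvons j(t) = -24. Nous avons le jerk j(t) = -24. En substituant t = 3: j(3) = -24.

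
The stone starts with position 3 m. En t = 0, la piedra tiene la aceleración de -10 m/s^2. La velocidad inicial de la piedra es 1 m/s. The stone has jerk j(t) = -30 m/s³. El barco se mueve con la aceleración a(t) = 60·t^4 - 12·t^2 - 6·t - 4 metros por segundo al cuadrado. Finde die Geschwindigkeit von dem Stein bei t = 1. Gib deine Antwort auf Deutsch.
Um dies zu lösen, müssen wir 2 Integrale unserer Gleichung für den Ruck j(t) = -30 finden. Mit ∫j(t)dt und Anwendung von a(0) = -10, finden wir a(t) = -30·t - 10. Das Integral von der Beschleunigung, mit v(0) = 1, ergibt die Geschwindigkeit: v(t) = -15·t^2 - 10·t + 1. Wir haben die Geschwindigkeit v(t) = -15·t^2 - 10·t + 1. Durch Einsetzen von t = 1: v(1) = -24.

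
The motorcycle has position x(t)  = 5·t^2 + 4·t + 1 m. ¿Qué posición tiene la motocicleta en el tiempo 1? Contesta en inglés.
We have position x(t) = 5·t^2 + 4·t + 1. Substituting t = 1: x(1) = 10.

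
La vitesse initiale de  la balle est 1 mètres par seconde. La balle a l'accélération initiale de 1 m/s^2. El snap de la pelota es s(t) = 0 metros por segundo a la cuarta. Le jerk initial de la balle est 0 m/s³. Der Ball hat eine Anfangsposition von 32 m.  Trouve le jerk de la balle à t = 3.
En partant du snap s(t) = 0, nous prenons 1 intégrale. En prenant ∫s(t)dt et en appliquant j(0) = 0, nous trouvons j(t) = 0. En utilisant j(t) = 0 et en substituant t = 3, nous trouvons j = 0.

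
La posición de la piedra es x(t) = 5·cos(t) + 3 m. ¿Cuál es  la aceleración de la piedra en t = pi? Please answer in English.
Starting from position x(t) = 5·cos(t) + 3, we take 2 derivatives. Differentiating position, we get velocity: v(t) = -5·sin(t). Taking d/dt of v(t), we find a(t) = -5·cos(t). Using a(t) = -5·cos(t) and substituting t = pi, we find a = 5.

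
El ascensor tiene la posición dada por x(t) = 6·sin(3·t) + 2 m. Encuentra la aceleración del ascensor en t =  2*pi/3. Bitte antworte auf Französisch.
En partant de la position x(t) = 6·sin(3·t) + 2, nous prenons 2 dérivées. En dérivant la position, nous obtenons la vitesse: v(t) = 18·cos(3·t). En prenant d/dt de v(t), nous trouvons a(t) = -54·sin(3·t). En utilisant a(t) = -54·sin(3·t) et en substituant t = 2*pi/3, nous trouvons a = 0.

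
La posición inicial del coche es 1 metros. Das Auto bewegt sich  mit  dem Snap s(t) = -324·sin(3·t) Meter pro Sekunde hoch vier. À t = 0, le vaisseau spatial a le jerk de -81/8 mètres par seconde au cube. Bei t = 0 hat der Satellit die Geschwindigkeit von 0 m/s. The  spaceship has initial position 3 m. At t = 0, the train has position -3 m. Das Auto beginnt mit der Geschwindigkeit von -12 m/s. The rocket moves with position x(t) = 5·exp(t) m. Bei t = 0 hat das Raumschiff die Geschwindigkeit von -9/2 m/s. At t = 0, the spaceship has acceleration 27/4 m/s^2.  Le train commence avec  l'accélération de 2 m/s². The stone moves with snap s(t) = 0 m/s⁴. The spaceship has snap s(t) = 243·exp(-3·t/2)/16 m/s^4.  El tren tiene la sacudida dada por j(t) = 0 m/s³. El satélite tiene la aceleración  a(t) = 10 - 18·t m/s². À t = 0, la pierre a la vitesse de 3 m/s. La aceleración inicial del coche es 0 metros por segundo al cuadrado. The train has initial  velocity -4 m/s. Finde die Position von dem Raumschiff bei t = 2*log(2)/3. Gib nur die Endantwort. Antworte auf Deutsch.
Die Antwort ist 3/2.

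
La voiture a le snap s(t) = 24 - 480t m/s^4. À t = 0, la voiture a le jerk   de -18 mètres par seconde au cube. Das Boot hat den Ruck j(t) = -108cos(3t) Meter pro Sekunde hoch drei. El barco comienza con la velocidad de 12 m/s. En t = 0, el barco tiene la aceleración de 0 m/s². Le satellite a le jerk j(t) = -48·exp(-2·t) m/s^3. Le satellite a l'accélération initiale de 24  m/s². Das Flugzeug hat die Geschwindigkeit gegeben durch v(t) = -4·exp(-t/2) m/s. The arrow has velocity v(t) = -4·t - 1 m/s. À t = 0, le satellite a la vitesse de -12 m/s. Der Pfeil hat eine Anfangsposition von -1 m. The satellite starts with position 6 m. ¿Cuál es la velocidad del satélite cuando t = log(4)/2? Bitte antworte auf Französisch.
Nous devons intégrer notre équation du jerk j(t) = -48·exp(-2·t) 2 fois. En prenant ∫j(t)dt et en appliquant a(0) = 24, nous trouvons a(t) = 24·exp(-2·t). En intégrant l'accélération et en utilisant la condition initiale v(0) = -12, nous obtenons v(t) = -12·exp(-2·t). Nous avons la vitesse v(t) = -12·exp(-2·t). En substituant t = log(4)/2: v(log(4)/2) = -3.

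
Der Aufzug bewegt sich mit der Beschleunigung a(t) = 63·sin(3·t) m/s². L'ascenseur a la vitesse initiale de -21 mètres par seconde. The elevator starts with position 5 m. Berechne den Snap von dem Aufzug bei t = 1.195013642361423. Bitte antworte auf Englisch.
Starting from acceleration a(t) = 63·sin(3·t), we take 2 derivatives. Differentiating acceleration, we get jerk: j(t) = 189·cos(3·t). The derivative of jerk gives snap: s(t) = -567·sin(3·t). Using s(t) = -567·sin(3·t) and substituting t = 1.195013642361423, we find s = 243.275181632520.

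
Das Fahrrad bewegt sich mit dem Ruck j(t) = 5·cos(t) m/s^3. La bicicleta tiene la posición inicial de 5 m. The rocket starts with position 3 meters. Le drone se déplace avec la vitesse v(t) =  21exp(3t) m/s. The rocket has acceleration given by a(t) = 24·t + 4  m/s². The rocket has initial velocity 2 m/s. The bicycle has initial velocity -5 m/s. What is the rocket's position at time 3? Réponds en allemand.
Ausgehend von der Beschleunigung a(t) = 24·t + 4, nehmen wir 2 Integrale. Das Integral von der Beschleunigung, mit v(0) = 2, ergibt die Geschwindigkeit: v(t) = 12·t^2 + 4·t + 2. Mit ∫v(t)dt und Anwendung von x(0) = 3, finden wir x(t) = 4·t^3 + 2·t^2 + 2·t + 3. Mit x(t) = 4·t^3 + 2·t^2 + 2·t + 3 und Einsetzen von t = 3, finden wir x = 135.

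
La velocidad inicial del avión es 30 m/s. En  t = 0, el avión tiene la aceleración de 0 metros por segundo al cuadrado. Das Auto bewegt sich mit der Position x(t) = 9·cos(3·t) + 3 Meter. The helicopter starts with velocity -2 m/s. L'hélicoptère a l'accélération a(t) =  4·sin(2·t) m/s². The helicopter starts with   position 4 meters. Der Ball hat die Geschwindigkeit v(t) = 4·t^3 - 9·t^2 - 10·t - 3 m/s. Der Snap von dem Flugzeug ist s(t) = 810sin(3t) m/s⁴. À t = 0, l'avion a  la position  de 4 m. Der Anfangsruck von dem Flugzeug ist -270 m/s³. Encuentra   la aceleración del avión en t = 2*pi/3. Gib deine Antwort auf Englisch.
Starting from snap s(t) = 810·sin(3·t), we take 2 integrals. The antiderivative of snap is jerk. Using j(0) = -270, we get j(t) = -270·cos(3·t). The integral of jerk is acceleration. Using a(0) = 0, we get a(t) = -90·sin(3·t). We have acceleration a(t) = -90·sin(3·t). Substituting t = 2*pi/3: a(2*pi/3) = 0.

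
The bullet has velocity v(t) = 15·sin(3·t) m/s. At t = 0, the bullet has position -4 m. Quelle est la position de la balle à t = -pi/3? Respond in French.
Pour résoudre ceci, nous devons prendre 1 primitive de notre équation de la vitesse v(t) = 15·sin(3·t). En intégrant la vitesse et en utilisant la condition initiale x(0) = -4, nous obtenons x(t) = 1 - 5·cos(3·t). En utilisant x(t) = 1 - 5·cos(3·t) et en substituant t = -pi/3, nous trouvons x = 6.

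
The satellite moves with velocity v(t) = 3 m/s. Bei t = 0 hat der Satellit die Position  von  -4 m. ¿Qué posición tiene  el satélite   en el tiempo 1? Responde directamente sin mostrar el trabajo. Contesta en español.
La posición en t = 1 es x = -1.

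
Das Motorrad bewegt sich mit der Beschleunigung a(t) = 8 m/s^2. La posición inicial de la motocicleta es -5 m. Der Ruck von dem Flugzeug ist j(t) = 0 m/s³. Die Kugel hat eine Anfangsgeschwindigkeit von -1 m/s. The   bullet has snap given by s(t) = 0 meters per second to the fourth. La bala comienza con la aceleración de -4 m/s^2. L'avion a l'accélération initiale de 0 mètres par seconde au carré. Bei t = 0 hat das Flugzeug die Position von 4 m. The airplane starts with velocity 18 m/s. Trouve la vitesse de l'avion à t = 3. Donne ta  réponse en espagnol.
Para resolver esto, necesitamos tomar 2 integrales de nuestra ecuación de la sacudida j(t) = 0. Integrando la sacudida y usando la condición inicial a(0) = 0, obtenemos a(t) = 0. Tomando ∫a(t)dt y aplicando v(0) = 18, encontramos v(t) = 18. Usando v(t) = 18 y sustituyendo t = 3, encontramos v = 18.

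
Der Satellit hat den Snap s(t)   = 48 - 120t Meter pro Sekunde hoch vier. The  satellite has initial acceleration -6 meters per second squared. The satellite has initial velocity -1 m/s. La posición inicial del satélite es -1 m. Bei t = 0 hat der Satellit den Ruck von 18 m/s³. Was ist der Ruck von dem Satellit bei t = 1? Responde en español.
Para resolver esto, necesitamos tomar 1 integral de nuestra ecuación del snap s(t) = 48 - 120·t. Integrando el snap y usando la condición inicial j(0) = 18, obtenemos j(t) = -60·t^2 + 48·t + 18. Tenemos la sacudida j(t) = -60·t^2 + 48·t + 18. Sustituyendo t = 1: j(1) = 6.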